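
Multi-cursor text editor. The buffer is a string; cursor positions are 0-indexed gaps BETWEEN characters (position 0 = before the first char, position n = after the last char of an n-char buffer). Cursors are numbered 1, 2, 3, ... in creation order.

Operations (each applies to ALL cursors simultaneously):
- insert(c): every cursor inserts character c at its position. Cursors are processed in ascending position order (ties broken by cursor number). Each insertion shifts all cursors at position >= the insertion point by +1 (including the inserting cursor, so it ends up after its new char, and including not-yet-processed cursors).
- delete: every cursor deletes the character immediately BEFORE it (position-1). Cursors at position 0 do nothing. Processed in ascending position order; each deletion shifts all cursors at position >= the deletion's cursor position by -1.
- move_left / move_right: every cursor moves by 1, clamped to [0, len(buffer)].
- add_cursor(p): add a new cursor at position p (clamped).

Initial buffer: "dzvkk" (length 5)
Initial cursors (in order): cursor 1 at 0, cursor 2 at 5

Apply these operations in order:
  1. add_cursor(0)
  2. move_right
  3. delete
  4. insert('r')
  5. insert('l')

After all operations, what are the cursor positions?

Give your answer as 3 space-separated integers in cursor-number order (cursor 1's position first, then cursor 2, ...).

Answer: 4 9 4

Derivation:
After op 1 (add_cursor(0)): buffer="dzvkk" (len 5), cursors c1@0 c3@0 c2@5, authorship .....
After op 2 (move_right): buffer="dzvkk" (len 5), cursors c1@1 c3@1 c2@5, authorship .....
After op 3 (delete): buffer="zvk" (len 3), cursors c1@0 c3@0 c2@3, authorship ...
After op 4 (insert('r')): buffer="rrzvkr" (len 6), cursors c1@2 c3@2 c2@6, authorship 13...2
After op 5 (insert('l')): buffer="rrllzvkrl" (len 9), cursors c1@4 c3@4 c2@9, authorship 1313...22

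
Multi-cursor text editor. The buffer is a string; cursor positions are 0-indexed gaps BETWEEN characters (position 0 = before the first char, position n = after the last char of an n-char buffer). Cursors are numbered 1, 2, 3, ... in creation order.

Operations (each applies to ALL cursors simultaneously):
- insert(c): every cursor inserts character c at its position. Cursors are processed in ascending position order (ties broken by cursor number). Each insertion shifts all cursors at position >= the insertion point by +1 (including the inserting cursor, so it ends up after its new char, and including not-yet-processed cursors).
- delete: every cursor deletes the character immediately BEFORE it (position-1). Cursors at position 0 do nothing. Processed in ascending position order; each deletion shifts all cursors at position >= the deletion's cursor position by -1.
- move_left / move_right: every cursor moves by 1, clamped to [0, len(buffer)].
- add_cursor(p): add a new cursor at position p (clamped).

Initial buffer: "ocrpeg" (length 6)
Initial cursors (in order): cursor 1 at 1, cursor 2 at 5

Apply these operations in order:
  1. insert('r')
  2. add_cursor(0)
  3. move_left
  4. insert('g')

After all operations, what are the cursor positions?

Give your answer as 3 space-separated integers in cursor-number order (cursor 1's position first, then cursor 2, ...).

After op 1 (insert('r')): buffer="orcrperg" (len 8), cursors c1@2 c2@7, authorship .1....2.
After op 2 (add_cursor(0)): buffer="orcrperg" (len 8), cursors c3@0 c1@2 c2@7, authorship .1....2.
After op 3 (move_left): buffer="orcrperg" (len 8), cursors c3@0 c1@1 c2@6, authorship .1....2.
After op 4 (insert('g')): buffer="gogrcrpegrg" (len 11), cursors c3@1 c1@3 c2@9, authorship 3.11....22.

Answer: 3 9 1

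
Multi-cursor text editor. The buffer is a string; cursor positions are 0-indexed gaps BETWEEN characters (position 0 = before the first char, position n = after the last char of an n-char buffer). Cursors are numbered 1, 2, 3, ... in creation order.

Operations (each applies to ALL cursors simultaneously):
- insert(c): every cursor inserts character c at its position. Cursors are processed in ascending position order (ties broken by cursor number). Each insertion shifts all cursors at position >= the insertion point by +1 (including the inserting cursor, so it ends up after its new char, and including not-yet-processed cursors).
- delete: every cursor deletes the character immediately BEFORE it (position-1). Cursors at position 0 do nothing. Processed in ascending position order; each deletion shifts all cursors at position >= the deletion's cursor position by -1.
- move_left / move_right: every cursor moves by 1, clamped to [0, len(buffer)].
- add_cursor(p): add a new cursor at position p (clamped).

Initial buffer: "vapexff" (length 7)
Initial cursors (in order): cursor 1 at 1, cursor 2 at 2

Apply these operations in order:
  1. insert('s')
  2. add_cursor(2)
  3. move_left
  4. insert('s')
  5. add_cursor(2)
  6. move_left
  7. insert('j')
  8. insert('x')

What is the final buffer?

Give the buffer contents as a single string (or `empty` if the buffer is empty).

After op 1 (insert('s')): buffer="vsaspexff" (len 9), cursors c1@2 c2@4, authorship .1.2.....
After op 2 (add_cursor(2)): buffer="vsaspexff" (len 9), cursors c1@2 c3@2 c2@4, authorship .1.2.....
After op 3 (move_left): buffer="vsaspexff" (len 9), cursors c1@1 c3@1 c2@3, authorship .1.2.....
After op 4 (insert('s')): buffer="vsssasspexff" (len 12), cursors c1@3 c3@3 c2@6, authorship .131.22.....
After op 5 (add_cursor(2)): buffer="vsssasspexff" (len 12), cursors c4@2 c1@3 c3@3 c2@6, authorship .131.22.....
After op 6 (move_left): buffer="vsssasspexff" (len 12), cursors c4@1 c1@2 c3@2 c2@5, authorship .131.22.....
After op 7 (insert('j')): buffer="vjsjjssajsspexff" (len 16), cursors c4@2 c1@5 c3@5 c2@9, authorship .411331.222.....
After op 8 (insert('x')): buffer="vjxsjjxxssajxsspexff" (len 20), cursors c4@3 c1@8 c3@8 c2@13, authorship .441131331.2222.....

Answer: vjxsjjxxssajxsspexff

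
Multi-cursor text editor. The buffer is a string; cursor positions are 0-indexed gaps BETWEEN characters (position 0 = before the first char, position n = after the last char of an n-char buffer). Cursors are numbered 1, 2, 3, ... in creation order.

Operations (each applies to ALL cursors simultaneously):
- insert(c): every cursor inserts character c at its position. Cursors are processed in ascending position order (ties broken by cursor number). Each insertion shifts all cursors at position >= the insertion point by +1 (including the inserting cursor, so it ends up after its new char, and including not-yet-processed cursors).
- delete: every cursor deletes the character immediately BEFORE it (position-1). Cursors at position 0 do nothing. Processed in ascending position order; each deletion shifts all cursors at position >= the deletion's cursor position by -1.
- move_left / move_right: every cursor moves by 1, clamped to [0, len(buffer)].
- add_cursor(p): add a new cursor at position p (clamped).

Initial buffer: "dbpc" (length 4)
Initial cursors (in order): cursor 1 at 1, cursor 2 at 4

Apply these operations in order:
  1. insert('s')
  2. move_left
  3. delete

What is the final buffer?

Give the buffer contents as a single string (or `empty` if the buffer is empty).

Answer: sbps

Derivation:
After op 1 (insert('s')): buffer="dsbpcs" (len 6), cursors c1@2 c2@6, authorship .1...2
After op 2 (move_left): buffer="dsbpcs" (len 6), cursors c1@1 c2@5, authorship .1...2
After op 3 (delete): buffer="sbps" (len 4), cursors c1@0 c2@3, authorship 1..2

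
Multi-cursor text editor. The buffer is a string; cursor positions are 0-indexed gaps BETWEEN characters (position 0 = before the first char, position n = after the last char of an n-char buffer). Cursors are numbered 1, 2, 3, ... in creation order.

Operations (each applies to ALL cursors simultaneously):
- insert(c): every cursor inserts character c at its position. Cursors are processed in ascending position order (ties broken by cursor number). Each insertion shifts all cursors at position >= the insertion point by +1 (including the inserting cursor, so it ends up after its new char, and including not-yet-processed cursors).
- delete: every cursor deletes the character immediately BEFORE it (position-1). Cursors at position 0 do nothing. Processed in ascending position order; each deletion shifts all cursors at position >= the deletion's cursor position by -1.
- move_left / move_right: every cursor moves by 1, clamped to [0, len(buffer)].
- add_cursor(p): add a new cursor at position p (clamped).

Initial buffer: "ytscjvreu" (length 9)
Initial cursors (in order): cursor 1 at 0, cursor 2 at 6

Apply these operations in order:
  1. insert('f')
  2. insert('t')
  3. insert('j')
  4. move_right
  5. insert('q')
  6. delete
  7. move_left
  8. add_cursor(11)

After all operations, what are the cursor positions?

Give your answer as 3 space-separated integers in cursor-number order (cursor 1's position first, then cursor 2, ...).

After op 1 (insert('f')): buffer="fytscjvfreu" (len 11), cursors c1@1 c2@8, authorship 1......2...
After op 2 (insert('t')): buffer="ftytscjvftreu" (len 13), cursors c1@2 c2@10, authorship 11......22...
After op 3 (insert('j')): buffer="ftjytscjvftjreu" (len 15), cursors c1@3 c2@12, authorship 111......222...
After op 4 (move_right): buffer="ftjytscjvftjreu" (len 15), cursors c1@4 c2@13, authorship 111......222...
After op 5 (insert('q')): buffer="ftjyqtscjvftjrqeu" (len 17), cursors c1@5 c2@15, authorship 111.1.....222.2..
After op 6 (delete): buffer="ftjytscjvftjreu" (len 15), cursors c1@4 c2@13, authorship 111......222...
After op 7 (move_left): buffer="ftjytscjvftjreu" (len 15), cursors c1@3 c2@12, authorship 111......222...
After op 8 (add_cursor(11)): buffer="ftjytscjvftjreu" (len 15), cursors c1@3 c3@11 c2@12, authorship 111......222...

Answer: 3 12 11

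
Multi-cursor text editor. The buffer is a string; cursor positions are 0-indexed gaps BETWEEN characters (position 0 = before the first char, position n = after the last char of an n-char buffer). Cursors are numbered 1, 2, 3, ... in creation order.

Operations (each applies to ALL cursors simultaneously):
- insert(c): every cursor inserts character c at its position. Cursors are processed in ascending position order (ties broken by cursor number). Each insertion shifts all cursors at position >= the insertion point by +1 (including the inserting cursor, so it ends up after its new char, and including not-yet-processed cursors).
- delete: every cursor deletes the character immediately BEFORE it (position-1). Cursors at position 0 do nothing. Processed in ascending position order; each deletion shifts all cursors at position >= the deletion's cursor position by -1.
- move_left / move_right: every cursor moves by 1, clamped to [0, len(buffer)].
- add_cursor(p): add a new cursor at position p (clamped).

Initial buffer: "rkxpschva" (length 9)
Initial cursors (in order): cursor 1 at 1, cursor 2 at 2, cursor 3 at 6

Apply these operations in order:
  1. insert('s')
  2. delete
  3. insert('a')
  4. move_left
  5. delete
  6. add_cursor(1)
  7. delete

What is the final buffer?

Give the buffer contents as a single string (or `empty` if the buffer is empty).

After op 1 (insert('s')): buffer="rsksxpscshva" (len 12), cursors c1@2 c2@4 c3@9, authorship .1.2....3...
After op 2 (delete): buffer="rkxpschva" (len 9), cursors c1@1 c2@2 c3@6, authorship .........
After op 3 (insert('a')): buffer="rakaxpscahva" (len 12), cursors c1@2 c2@4 c3@9, authorship .1.2....3...
After op 4 (move_left): buffer="rakaxpscahva" (len 12), cursors c1@1 c2@3 c3@8, authorship .1.2....3...
After op 5 (delete): buffer="aaxpsahva" (len 9), cursors c1@0 c2@1 c3@5, authorship 12...3...
After op 6 (add_cursor(1)): buffer="aaxpsahva" (len 9), cursors c1@0 c2@1 c4@1 c3@5, authorship 12...3...
After op 7 (delete): buffer="axpahva" (len 7), cursors c1@0 c2@0 c4@0 c3@3, authorship 2..3...

Answer: axpahva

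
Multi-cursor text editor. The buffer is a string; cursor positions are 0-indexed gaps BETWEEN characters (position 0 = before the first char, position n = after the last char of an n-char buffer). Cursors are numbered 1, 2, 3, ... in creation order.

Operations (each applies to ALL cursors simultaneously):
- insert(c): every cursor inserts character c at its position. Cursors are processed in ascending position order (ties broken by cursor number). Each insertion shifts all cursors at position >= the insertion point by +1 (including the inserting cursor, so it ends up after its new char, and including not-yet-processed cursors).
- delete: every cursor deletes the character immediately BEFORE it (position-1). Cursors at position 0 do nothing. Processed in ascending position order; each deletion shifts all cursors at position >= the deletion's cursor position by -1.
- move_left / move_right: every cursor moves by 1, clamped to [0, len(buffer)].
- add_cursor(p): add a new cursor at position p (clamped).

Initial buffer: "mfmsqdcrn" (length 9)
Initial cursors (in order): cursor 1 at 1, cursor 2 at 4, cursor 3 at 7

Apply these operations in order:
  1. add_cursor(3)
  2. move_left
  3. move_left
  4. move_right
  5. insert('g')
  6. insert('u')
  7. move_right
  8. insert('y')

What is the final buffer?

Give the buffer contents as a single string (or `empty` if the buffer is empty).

After op 1 (add_cursor(3)): buffer="mfmsqdcrn" (len 9), cursors c1@1 c4@3 c2@4 c3@7, authorship .........
After op 2 (move_left): buffer="mfmsqdcrn" (len 9), cursors c1@0 c4@2 c2@3 c3@6, authorship .........
After op 3 (move_left): buffer="mfmsqdcrn" (len 9), cursors c1@0 c4@1 c2@2 c3@5, authorship .........
After op 4 (move_right): buffer="mfmsqdcrn" (len 9), cursors c1@1 c4@2 c2@3 c3@6, authorship .........
After op 5 (insert('g')): buffer="mgfgmgsqdgcrn" (len 13), cursors c1@2 c4@4 c2@6 c3@10, authorship .1.4.2...3...
After op 6 (insert('u')): buffer="mgufgumgusqdgucrn" (len 17), cursors c1@3 c4@6 c2@9 c3@14, authorship .11.44.22...33...
After op 7 (move_right): buffer="mgufgumgusqdgucrn" (len 17), cursors c1@4 c4@7 c2@10 c3@15, authorship .11.44.22...33...
After op 8 (insert('y')): buffer="mgufygumygusyqdgucyrn" (len 21), cursors c1@5 c4@9 c2@13 c3@19, authorship .11.144.422.2..33.3..

Answer: mgufygumygusyqdgucyrn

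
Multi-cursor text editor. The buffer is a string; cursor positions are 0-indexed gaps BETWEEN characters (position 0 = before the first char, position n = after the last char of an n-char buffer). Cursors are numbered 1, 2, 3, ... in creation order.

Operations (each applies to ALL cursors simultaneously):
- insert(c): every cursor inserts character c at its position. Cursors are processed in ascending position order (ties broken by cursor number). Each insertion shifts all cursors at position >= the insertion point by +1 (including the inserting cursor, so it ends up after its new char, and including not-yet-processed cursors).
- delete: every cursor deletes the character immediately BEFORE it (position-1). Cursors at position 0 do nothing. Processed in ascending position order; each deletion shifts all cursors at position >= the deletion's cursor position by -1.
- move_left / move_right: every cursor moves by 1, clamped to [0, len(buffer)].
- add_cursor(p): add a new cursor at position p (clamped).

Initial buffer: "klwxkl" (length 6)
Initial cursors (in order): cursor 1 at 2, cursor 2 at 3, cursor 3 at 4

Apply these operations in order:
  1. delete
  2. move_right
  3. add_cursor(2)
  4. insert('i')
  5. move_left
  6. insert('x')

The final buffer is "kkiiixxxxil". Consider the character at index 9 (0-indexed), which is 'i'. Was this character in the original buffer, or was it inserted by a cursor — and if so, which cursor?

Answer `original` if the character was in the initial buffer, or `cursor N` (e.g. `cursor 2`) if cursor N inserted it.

After op 1 (delete): buffer="kkl" (len 3), cursors c1@1 c2@1 c3@1, authorship ...
After op 2 (move_right): buffer="kkl" (len 3), cursors c1@2 c2@2 c3@2, authorship ...
After op 3 (add_cursor(2)): buffer="kkl" (len 3), cursors c1@2 c2@2 c3@2 c4@2, authorship ...
After op 4 (insert('i')): buffer="kkiiiil" (len 7), cursors c1@6 c2@6 c3@6 c4@6, authorship ..1234.
After op 5 (move_left): buffer="kkiiiil" (len 7), cursors c1@5 c2@5 c3@5 c4@5, authorship ..1234.
After op 6 (insert('x')): buffer="kkiiixxxxil" (len 11), cursors c1@9 c2@9 c3@9 c4@9, authorship ..12312344.
Authorship (.=original, N=cursor N): . . 1 2 3 1 2 3 4 4 .
Index 9: author = 4

Answer: cursor 4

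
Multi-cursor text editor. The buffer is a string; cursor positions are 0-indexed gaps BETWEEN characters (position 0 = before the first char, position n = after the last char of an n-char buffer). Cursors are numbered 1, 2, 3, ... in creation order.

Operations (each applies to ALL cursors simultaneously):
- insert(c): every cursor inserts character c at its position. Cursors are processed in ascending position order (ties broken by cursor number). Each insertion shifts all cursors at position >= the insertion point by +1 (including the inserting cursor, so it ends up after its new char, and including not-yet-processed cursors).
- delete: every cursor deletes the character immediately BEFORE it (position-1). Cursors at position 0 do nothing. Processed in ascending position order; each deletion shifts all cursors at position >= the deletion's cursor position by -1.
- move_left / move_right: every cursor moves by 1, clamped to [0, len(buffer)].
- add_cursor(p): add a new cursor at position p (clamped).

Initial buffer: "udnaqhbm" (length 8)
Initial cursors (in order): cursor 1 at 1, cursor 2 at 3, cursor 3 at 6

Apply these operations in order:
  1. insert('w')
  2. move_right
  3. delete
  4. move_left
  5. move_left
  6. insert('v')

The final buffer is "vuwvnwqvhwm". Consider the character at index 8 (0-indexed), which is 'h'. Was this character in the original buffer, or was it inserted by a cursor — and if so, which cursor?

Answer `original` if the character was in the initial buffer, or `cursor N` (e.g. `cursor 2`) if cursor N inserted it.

After op 1 (insert('w')): buffer="uwdnwaqhwbm" (len 11), cursors c1@2 c2@5 c3@9, authorship .1..2...3..
After op 2 (move_right): buffer="uwdnwaqhwbm" (len 11), cursors c1@3 c2@6 c3@10, authorship .1..2...3..
After op 3 (delete): buffer="uwnwqhwm" (len 8), cursors c1@2 c2@4 c3@7, authorship .1.2..3.
After op 4 (move_left): buffer="uwnwqhwm" (len 8), cursors c1@1 c2@3 c3@6, authorship .1.2..3.
After op 5 (move_left): buffer="uwnwqhwm" (len 8), cursors c1@0 c2@2 c3@5, authorship .1.2..3.
After op 6 (insert('v')): buffer="vuwvnwqvhwm" (len 11), cursors c1@1 c2@4 c3@8, authorship 1.12.2.3.3.
Authorship (.=original, N=cursor N): 1 . 1 2 . 2 . 3 . 3 .
Index 8: author = original

Answer: original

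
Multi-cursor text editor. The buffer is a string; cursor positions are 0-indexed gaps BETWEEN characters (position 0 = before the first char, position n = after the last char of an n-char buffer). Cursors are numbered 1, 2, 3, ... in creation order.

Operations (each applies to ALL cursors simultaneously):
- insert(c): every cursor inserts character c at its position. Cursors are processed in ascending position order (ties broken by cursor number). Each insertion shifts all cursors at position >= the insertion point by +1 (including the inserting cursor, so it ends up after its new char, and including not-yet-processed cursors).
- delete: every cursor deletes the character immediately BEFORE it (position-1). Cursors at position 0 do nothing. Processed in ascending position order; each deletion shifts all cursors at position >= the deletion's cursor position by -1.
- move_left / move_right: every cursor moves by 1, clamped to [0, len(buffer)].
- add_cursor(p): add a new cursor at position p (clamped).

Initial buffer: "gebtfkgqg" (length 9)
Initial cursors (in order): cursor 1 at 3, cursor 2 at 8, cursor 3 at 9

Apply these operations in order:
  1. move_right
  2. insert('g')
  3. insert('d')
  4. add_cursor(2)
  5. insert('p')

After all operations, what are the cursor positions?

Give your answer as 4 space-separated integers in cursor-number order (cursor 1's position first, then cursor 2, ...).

After op 1 (move_right): buffer="gebtfkgqg" (len 9), cursors c1@4 c2@9 c3@9, authorship .........
After op 2 (insert('g')): buffer="gebtgfkgqggg" (len 12), cursors c1@5 c2@12 c3@12, authorship ....1.....23
After op 3 (insert('d')): buffer="gebtgdfkgqgggdd" (len 15), cursors c1@6 c2@15 c3@15, authorship ....11.....2323
After op 4 (add_cursor(2)): buffer="gebtgdfkgqgggdd" (len 15), cursors c4@2 c1@6 c2@15 c3@15, authorship ....11.....2323
After op 5 (insert('p')): buffer="gepbtgdpfkgqgggddpp" (len 19), cursors c4@3 c1@8 c2@19 c3@19, authorship ..4..111.....232323

Answer: 8 19 19 3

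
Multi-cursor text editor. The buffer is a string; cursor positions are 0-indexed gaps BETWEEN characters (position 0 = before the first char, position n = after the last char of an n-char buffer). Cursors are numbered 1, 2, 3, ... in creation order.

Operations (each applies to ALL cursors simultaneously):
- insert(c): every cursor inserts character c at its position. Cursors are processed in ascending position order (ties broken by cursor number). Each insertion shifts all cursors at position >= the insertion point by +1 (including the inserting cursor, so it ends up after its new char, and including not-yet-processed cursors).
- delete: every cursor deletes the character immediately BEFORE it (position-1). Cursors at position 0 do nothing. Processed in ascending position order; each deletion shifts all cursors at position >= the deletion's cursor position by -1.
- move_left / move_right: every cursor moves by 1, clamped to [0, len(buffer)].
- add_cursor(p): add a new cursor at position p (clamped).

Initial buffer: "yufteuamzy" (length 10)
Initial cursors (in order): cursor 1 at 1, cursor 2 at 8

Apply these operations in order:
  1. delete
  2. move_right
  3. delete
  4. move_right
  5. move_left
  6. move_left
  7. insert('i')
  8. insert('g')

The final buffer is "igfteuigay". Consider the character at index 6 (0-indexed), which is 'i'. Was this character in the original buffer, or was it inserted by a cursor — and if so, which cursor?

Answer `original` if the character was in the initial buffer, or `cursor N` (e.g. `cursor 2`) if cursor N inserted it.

Answer: cursor 2

Derivation:
After op 1 (delete): buffer="ufteuazy" (len 8), cursors c1@0 c2@6, authorship ........
After op 2 (move_right): buffer="ufteuazy" (len 8), cursors c1@1 c2@7, authorship ........
After op 3 (delete): buffer="fteuay" (len 6), cursors c1@0 c2@5, authorship ......
After op 4 (move_right): buffer="fteuay" (len 6), cursors c1@1 c2@6, authorship ......
After op 5 (move_left): buffer="fteuay" (len 6), cursors c1@0 c2@5, authorship ......
After op 6 (move_left): buffer="fteuay" (len 6), cursors c1@0 c2@4, authorship ......
After op 7 (insert('i')): buffer="ifteuiay" (len 8), cursors c1@1 c2@6, authorship 1....2..
After op 8 (insert('g')): buffer="igfteuigay" (len 10), cursors c1@2 c2@8, authorship 11....22..
Authorship (.=original, N=cursor N): 1 1 . . . . 2 2 . .
Index 6: author = 2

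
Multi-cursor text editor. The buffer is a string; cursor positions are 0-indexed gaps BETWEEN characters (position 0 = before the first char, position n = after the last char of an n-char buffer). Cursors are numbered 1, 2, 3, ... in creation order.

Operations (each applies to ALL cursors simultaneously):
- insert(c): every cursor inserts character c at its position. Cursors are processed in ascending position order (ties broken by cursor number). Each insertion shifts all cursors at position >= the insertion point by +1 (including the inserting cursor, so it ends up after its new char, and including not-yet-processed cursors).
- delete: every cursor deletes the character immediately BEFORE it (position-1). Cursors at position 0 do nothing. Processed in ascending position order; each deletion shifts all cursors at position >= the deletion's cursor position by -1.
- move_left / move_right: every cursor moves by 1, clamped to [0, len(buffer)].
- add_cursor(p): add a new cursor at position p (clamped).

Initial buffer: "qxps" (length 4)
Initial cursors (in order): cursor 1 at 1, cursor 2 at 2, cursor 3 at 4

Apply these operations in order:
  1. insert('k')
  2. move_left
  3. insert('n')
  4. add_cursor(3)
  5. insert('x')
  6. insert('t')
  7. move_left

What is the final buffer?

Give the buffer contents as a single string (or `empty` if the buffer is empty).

Answer: qnxtkxtxnxtkpsnxtk

Derivation:
After op 1 (insert('k')): buffer="qkxkpsk" (len 7), cursors c1@2 c2@4 c3@7, authorship .1.2..3
After op 2 (move_left): buffer="qkxkpsk" (len 7), cursors c1@1 c2@3 c3@6, authorship .1.2..3
After op 3 (insert('n')): buffer="qnkxnkpsnk" (len 10), cursors c1@2 c2@5 c3@9, authorship .11.22..33
After op 4 (add_cursor(3)): buffer="qnkxnkpsnk" (len 10), cursors c1@2 c4@3 c2@5 c3@9, authorship .11.22..33
After op 5 (insert('x')): buffer="qnxkxxnxkpsnxk" (len 14), cursors c1@3 c4@5 c2@8 c3@13, authorship .1114.222..333
After op 6 (insert('t')): buffer="qnxtkxtxnxtkpsnxtk" (len 18), cursors c1@4 c4@7 c2@11 c3@17, authorship .111144.2222..3333
After op 7 (move_left): buffer="qnxtkxtxnxtkpsnxtk" (len 18), cursors c1@3 c4@6 c2@10 c3@16, authorship .111144.2222..3333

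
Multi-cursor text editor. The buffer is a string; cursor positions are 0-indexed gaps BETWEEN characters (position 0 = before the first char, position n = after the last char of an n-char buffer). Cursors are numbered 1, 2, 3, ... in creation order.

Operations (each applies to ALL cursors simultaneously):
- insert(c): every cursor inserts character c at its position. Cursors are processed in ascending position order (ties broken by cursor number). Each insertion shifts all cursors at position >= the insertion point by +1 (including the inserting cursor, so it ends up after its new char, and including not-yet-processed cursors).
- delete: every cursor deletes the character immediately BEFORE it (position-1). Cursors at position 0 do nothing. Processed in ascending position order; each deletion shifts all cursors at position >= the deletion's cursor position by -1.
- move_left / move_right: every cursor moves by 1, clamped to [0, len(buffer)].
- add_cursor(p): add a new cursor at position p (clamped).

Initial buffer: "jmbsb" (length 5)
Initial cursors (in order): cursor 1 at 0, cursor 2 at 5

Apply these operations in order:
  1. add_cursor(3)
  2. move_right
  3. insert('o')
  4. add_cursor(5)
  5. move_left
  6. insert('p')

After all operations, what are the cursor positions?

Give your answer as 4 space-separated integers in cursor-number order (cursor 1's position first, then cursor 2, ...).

Answer: 2 11 8 6

Derivation:
After op 1 (add_cursor(3)): buffer="jmbsb" (len 5), cursors c1@0 c3@3 c2@5, authorship .....
After op 2 (move_right): buffer="jmbsb" (len 5), cursors c1@1 c3@4 c2@5, authorship .....
After op 3 (insert('o')): buffer="jombsobo" (len 8), cursors c1@2 c3@6 c2@8, authorship .1...3.2
After op 4 (add_cursor(5)): buffer="jombsobo" (len 8), cursors c1@2 c4@5 c3@6 c2@8, authorship .1...3.2
After op 5 (move_left): buffer="jombsobo" (len 8), cursors c1@1 c4@4 c3@5 c2@7, authorship .1...3.2
After op 6 (insert('p')): buffer="jpombpspobpo" (len 12), cursors c1@2 c4@6 c3@8 c2@11, authorship .11..4.33.22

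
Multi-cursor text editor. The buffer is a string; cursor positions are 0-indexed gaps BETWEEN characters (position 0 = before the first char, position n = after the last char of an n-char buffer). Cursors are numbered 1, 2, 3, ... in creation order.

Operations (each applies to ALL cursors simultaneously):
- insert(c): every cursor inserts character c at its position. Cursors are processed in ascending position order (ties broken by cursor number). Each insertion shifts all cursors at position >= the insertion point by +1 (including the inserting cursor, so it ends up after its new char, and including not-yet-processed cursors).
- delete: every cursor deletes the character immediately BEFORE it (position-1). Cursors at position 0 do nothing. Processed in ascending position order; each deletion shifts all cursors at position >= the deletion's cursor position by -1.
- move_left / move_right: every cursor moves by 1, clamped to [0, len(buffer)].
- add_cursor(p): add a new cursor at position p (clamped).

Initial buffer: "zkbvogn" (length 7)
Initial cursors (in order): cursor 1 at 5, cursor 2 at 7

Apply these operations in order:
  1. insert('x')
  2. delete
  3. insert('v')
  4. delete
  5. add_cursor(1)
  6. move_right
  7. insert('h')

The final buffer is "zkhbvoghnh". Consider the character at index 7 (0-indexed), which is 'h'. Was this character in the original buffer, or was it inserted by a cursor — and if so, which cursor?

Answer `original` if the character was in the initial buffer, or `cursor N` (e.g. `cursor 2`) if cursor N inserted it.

After op 1 (insert('x')): buffer="zkbvoxgnx" (len 9), cursors c1@6 c2@9, authorship .....1..2
After op 2 (delete): buffer="zkbvogn" (len 7), cursors c1@5 c2@7, authorship .......
After op 3 (insert('v')): buffer="zkbvovgnv" (len 9), cursors c1@6 c2@9, authorship .....1..2
After op 4 (delete): buffer="zkbvogn" (len 7), cursors c1@5 c2@7, authorship .......
After op 5 (add_cursor(1)): buffer="zkbvogn" (len 7), cursors c3@1 c1@5 c2@7, authorship .......
After op 6 (move_right): buffer="zkbvogn" (len 7), cursors c3@2 c1@6 c2@7, authorship .......
After op 7 (insert('h')): buffer="zkhbvoghnh" (len 10), cursors c3@3 c1@8 c2@10, authorship ..3....1.2
Authorship (.=original, N=cursor N): . . 3 . . . . 1 . 2
Index 7: author = 1

Answer: cursor 1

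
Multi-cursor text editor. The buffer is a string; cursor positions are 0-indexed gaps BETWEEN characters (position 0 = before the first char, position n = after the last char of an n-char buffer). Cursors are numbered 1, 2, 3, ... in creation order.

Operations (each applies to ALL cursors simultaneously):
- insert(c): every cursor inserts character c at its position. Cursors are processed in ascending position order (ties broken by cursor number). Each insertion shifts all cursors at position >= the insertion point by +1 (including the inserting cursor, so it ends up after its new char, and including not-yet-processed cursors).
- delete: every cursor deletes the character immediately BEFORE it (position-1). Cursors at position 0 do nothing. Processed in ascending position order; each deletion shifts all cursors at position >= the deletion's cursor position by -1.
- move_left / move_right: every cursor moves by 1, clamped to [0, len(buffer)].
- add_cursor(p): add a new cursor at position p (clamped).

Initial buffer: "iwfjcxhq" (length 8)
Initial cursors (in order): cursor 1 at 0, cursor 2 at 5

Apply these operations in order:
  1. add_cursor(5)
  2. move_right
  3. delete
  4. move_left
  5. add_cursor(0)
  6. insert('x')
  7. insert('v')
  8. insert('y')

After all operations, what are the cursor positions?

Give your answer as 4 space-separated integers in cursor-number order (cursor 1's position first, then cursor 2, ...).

Answer: 6 14 14 6

Derivation:
After op 1 (add_cursor(5)): buffer="iwfjcxhq" (len 8), cursors c1@0 c2@5 c3@5, authorship ........
After op 2 (move_right): buffer="iwfjcxhq" (len 8), cursors c1@1 c2@6 c3@6, authorship ........
After op 3 (delete): buffer="wfjhq" (len 5), cursors c1@0 c2@3 c3@3, authorship .....
After op 4 (move_left): buffer="wfjhq" (len 5), cursors c1@0 c2@2 c3@2, authorship .....
After op 5 (add_cursor(0)): buffer="wfjhq" (len 5), cursors c1@0 c4@0 c2@2 c3@2, authorship .....
After op 6 (insert('x')): buffer="xxwfxxjhq" (len 9), cursors c1@2 c4@2 c2@6 c3@6, authorship 14..23...
After op 7 (insert('v')): buffer="xxvvwfxxvvjhq" (len 13), cursors c1@4 c4@4 c2@10 c3@10, authorship 1414..2323...
After op 8 (insert('y')): buffer="xxvvyywfxxvvyyjhq" (len 17), cursors c1@6 c4@6 c2@14 c3@14, authorship 141414..232323...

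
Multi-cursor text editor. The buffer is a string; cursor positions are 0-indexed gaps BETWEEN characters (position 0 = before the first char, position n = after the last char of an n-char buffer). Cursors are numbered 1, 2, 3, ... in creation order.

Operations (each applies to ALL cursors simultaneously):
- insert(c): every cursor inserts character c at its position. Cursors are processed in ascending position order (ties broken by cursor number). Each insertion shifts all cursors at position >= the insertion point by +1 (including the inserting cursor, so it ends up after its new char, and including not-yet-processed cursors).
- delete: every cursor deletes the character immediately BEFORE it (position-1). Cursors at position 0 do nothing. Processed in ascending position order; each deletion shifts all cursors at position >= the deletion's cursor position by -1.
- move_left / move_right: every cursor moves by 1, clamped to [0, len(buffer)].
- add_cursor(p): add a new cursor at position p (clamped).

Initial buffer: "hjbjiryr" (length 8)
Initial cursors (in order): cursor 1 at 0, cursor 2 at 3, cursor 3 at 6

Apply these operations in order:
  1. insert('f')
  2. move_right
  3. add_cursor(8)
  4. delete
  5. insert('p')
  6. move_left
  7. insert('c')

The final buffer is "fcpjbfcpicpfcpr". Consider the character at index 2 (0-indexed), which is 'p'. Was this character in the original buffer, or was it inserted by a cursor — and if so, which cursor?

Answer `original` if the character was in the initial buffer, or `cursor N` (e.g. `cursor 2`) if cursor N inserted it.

After op 1 (insert('f')): buffer="fhjbfjirfyr" (len 11), cursors c1@1 c2@5 c3@9, authorship 1...2...3..
After op 2 (move_right): buffer="fhjbfjirfyr" (len 11), cursors c1@2 c2@6 c3@10, authorship 1...2...3..
After op 3 (add_cursor(8)): buffer="fhjbfjirfyr" (len 11), cursors c1@2 c2@6 c4@8 c3@10, authorship 1...2...3..
After op 4 (delete): buffer="fjbfifr" (len 7), cursors c1@1 c2@4 c4@5 c3@6, authorship 1..2.3.
After op 5 (insert('p')): buffer="fpjbfpipfpr" (len 11), cursors c1@2 c2@6 c4@8 c3@10, authorship 11..22.433.
After op 6 (move_left): buffer="fpjbfpipfpr" (len 11), cursors c1@1 c2@5 c4@7 c3@9, authorship 11..22.433.
After op 7 (insert('c')): buffer="fcpjbfcpicpfcpr" (len 15), cursors c1@2 c2@7 c4@10 c3@13, authorship 111..222.44333.
Authorship (.=original, N=cursor N): 1 1 1 . . 2 2 2 . 4 4 3 3 3 .
Index 2: author = 1

Answer: cursor 1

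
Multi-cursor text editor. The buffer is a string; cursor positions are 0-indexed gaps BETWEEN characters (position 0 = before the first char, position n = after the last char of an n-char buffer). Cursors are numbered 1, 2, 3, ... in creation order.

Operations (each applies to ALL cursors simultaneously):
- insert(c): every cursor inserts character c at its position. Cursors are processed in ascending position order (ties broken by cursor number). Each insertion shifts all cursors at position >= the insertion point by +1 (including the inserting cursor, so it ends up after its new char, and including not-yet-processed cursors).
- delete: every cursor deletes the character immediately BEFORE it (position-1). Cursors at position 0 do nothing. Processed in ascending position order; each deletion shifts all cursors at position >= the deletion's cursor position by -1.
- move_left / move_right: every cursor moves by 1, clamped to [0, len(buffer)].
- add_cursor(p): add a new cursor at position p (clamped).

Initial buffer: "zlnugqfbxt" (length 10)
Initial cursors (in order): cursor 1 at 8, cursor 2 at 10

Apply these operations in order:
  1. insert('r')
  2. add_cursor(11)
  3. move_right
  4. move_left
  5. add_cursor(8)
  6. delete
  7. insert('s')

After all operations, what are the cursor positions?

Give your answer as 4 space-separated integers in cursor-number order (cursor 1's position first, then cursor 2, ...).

Answer: 11 11 11 11

Derivation:
After op 1 (insert('r')): buffer="zlnugqfbrxtr" (len 12), cursors c1@9 c2@12, authorship ........1..2
After op 2 (add_cursor(11)): buffer="zlnugqfbrxtr" (len 12), cursors c1@9 c3@11 c2@12, authorship ........1..2
After op 3 (move_right): buffer="zlnugqfbrxtr" (len 12), cursors c1@10 c2@12 c3@12, authorship ........1..2
After op 4 (move_left): buffer="zlnugqfbrxtr" (len 12), cursors c1@9 c2@11 c3@11, authorship ........1..2
After op 5 (add_cursor(8)): buffer="zlnugqfbrxtr" (len 12), cursors c4@8 c1@9 c2@11 c3@11, authorship ........1..2
After op 6 (delete): buffer="zlnugqfr" (len 8), cursors c1@7 c2@7 c3@7 c4@7, authorship .......2
After op 7 (insert('s')): buffer="zlnugqfssssr" (len 12), cursors c1@11 c2@11 c3@11 c4@11, authorship .......12342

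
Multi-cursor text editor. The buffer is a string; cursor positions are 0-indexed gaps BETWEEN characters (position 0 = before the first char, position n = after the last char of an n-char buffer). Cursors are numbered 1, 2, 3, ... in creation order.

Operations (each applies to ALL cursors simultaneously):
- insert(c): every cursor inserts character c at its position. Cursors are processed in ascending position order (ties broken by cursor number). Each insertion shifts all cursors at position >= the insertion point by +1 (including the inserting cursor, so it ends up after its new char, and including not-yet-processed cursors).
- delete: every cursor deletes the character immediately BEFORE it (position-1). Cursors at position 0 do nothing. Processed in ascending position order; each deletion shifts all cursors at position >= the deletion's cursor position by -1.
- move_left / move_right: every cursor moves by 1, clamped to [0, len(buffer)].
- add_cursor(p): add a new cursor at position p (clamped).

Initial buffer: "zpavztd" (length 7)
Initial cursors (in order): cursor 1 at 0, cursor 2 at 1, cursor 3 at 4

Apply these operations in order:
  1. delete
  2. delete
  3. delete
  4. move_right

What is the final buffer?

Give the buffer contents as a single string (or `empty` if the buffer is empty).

Answer: ztd

Derivation:
After op 1 (delete): buffer="paztd" (len 5), cursors c1@0 c2@0 c3@2, authorship .....
After op 2 (delete): buffer="pztd" (len 4), cursors c1@0 c2@0 c3@1, authorship ....
After op 3 (delete): buffer="ztd" (len 3), cursors c1@0 c2@0 c3@0, authorship ...
After op 4 (move_right): buffer="ztd" (len 3), cursors c1@1 c2@1 c3@1, authorship ...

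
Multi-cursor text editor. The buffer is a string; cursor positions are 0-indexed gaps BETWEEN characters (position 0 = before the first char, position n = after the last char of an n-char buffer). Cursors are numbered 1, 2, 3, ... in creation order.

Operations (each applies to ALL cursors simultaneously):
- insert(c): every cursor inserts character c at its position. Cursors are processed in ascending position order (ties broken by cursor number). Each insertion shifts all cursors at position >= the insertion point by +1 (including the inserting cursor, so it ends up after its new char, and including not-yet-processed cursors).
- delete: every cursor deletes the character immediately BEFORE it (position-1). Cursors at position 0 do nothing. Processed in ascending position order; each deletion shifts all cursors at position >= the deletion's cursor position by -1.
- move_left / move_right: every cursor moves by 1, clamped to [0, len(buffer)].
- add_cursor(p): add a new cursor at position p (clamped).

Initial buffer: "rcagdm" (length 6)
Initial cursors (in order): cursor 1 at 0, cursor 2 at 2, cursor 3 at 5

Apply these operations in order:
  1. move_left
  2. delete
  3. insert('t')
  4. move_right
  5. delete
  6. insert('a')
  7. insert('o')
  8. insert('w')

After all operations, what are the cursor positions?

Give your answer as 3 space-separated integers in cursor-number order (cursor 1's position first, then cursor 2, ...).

Answer: 7 7 12

Derivation:
After op 1 (move_left): buffer="rcagdm" (len 6), cursors c1@0 c2@1 c3@4, authorship ......
After op 2 (delete): buffer="cadm" (len 4), cursors c1@0 c2@0 c3@2, authorship ....
After op 3 (insert('t')): buffer="ttcatdm" (len 7), cursors c1@2 c2@2 c3@5, authorship 12..3..
After op 4 (move_right): buffer="ttcatdm" (len 7), cursors c1@3 c2@3 c3@6, authorship 12..3..
After op 5 (delete): buffer="tatm" (len 4), cursors c1@1 c2@1 c3@3, authorship 1.3.
After op 6 (insert('a')): buffer="taaatam" (len 7), cursors c1@3 c2@3 c3@6, authorship 112.33.
After op 7 (insert('o')): buffer="taaooataom" (len 10), cursors c1@5 c2@5 c3@9, authorship 11212.333.
After op 8 (insert('w')): buffer="taaoowwataowm" (len 13), cursors c1@7 c2@7 c3@12, authorship 1121212.3333.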